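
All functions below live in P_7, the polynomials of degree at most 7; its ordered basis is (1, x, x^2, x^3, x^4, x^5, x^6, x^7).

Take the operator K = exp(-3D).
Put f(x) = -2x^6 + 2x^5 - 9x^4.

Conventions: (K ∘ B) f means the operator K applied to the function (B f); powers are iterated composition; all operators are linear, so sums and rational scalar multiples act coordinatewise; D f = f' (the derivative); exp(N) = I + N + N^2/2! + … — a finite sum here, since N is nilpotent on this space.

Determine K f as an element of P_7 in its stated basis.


order-1 term: 36x^5 - 30x^4 + 108x^3
order-2 term: -270x^4 + 180x^3 - 486x^2
order-3 term: 1080x^3 - 540x^2 + 972x
order-4 term: -2430x^2 + 810x - 729
order-5 term: 2916x - 486
order-6 term: -1458
the series for exp(-3D) f terminates at order 6
exp(-3D) f = -2x^6 + 38x^5 - 309x^4 + 1368x^3 - 3456x^2 + 4698x - 2673

the result is g(x) = -2x^6 + 38x^5 - 309x^4 + 1368x^3 - 3456x^2 + 4698x - 2673


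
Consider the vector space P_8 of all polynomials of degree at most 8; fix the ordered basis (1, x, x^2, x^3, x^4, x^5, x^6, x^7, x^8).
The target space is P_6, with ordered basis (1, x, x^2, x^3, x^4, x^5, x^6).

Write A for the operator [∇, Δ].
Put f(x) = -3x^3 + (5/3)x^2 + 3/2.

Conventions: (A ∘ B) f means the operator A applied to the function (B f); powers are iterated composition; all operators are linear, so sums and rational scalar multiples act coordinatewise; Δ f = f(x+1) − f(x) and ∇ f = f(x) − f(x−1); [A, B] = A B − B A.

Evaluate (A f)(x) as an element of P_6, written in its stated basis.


Δ f = -9x^2 - (17/3)x - 4/3
∇ Δ f = -18x + 10/3
∇ f = -9x^2 + (37/3)x - 14/3
Δ ∇ f = -18x + 10/3
[∇, Δ] f = 0

g(x) = 0


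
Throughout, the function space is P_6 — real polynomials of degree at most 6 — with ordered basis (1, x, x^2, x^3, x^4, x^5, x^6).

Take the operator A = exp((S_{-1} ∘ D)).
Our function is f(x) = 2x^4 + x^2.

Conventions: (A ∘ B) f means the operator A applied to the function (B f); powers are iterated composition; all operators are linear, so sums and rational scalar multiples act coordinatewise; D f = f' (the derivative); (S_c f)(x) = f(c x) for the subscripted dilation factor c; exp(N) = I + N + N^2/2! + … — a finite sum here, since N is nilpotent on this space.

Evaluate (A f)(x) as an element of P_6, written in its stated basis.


the result is g(x) = 2x^4 - 8x^3 - 11x^2 + 6x + 1

order-1 term: -8x^3 - 2x
order-2 term: -12x^2 - 1
order-3 term: 8x
order-4 term: 2
the series for exp((S_{-1} ∘ D)) f terminates at order 4
exp((S_{-1} ∘ D)) f = 2x^4 - 8x^3 - 11x^2 + 6x + 1


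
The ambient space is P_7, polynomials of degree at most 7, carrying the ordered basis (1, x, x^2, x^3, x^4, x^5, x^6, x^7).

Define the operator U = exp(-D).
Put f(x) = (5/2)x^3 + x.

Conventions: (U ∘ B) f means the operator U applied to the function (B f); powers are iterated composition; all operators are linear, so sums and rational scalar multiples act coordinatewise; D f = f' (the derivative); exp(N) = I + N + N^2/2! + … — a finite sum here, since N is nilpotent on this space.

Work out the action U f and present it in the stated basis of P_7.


the result is g(x) = (5/2)x^3 - (15/2)x^2 + (17/2)x - 7/2

order-1 term: -(15/2)x^2 - 1
order-2 term: (15/2)x
order-3 term: -5/2
the series for exp(-D) f terminates at order 3
exp(-D) f = (5/2)x^3 - (15/2)x^2 + (17/2)x - 7/2


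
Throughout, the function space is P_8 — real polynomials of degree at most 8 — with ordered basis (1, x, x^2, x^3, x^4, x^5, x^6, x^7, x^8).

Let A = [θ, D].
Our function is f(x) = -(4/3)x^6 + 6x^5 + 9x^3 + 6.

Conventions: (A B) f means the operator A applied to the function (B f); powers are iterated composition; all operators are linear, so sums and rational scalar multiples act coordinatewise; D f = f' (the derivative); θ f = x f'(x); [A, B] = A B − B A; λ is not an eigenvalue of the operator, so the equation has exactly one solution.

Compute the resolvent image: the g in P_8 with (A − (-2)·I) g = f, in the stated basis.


write g with unknown coordinates in the stated basis and equate coefficients in (A − (-2)·I) g = f
solving from the highest basis element down gives g = -(2/3)x^6 + x^5 + (5/2)x^4 + (19/2)x^3 + (57/4)x^2 + (57/4)x + 81/8
check: A g = 4x^5 - 5x^4 - 10x^3 - (57/2)x^2 - (57/2)x - 57/4
so A g − (-2)·g = -(4/3)x^6 + 6x^5 + 9x^3 + 6 = f ✓

the result is g(x) = -(2/3)x^6 + x^5 + (5/2)x^4 + (19/2)x^3 + (57/4)x^2 + (57/4)x + 81/8


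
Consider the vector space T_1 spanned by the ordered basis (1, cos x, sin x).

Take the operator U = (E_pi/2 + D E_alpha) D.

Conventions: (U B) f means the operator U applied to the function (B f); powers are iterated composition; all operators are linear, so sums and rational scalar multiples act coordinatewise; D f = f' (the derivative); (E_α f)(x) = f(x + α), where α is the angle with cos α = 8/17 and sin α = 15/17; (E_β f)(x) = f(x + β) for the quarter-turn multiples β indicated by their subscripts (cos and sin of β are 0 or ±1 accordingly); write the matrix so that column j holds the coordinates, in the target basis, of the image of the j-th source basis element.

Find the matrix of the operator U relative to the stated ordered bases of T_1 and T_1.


image of 1: 0
image of cos x: -(25/17)cos x + (15/17)sin x
image of sin x: -(15/17)cos x - (25/17)sin x
each image's coordinates form column j of the matrix

the matrix is [[0, 0, 0]; [0, -25/17, -15/17]; [0, 15/17, -25/17]] (rows listed top to bottom)


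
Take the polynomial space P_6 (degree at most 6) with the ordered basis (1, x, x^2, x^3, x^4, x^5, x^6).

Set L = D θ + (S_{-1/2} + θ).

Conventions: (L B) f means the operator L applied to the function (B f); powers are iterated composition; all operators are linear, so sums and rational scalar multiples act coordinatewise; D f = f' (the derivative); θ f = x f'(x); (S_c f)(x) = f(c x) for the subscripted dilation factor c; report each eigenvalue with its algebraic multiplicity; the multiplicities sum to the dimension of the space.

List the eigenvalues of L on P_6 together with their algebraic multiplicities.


image of 1: 1
image of x: (1/2)x + 1
image of x^2: (9/4)x^2 + 4x
image of x^3: (23/8)x^3 + 9x^2
image of x^4: (65/16)x^4 + 16x^3
image of x^5: (159/32)x^5 + 25x^4
image of x^6: (385/64)x^6 + 36x^5
the matrix is upper triangular; its diagonal is (1, 1/2, 9/4, 23/8, 65/16, 159/32, 385/64)
for a triangular matrix the eigenvalues are the diagonal entries, with algebraic multiplicity their repetition count

λ = 1/2 (multiplicity 1), λ = 1 (multiplicity 1), λ = 9/4 (multiplicity 1), λ = 23/8 (multiplicity 1), λ = 65/16 (multiplicity 1), λ = 159/32 (multiplicity 1), λ = 385/64 (multiplicity 1)


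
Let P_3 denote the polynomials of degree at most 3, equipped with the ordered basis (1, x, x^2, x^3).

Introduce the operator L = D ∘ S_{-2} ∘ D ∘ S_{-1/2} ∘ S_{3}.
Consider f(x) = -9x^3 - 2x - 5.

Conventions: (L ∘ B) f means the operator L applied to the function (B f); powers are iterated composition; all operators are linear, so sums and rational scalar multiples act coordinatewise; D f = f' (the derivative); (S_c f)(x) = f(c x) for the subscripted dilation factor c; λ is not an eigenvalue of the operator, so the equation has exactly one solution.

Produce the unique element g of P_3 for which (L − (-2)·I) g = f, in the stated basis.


g(x) = -(9/2)x^3 - (733/4)x - 5/2

write g with unknown coordinates in the stated basis and equate coefficients in (L − (-2)·I) g = f
solving from the highest basis element down gives g = -(9/2)x^3 - (733/4)x - 5/2
check: L g = (729/2)x
so L g − (-2)·g = -9x^3 - 2x - 5 = f ✓


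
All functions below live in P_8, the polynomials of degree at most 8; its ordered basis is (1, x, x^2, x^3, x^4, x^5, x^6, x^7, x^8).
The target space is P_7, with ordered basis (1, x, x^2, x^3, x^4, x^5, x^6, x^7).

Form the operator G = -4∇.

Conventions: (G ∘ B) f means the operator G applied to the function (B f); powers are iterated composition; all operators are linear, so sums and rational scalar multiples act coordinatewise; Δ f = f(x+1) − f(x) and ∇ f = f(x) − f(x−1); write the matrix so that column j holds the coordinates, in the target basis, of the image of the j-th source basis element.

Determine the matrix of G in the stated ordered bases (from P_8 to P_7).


the matrix is [[0, -4, 4, -4, 4, -4, 4, -4, 4]; [0, 0, -8, 12, -16, 20, -24, 28, -32]; [0, 0, 0, -12, 24, -40, 60, -84, 112]; [0, 0, 0, 0, -16, 40, -80, 140, -224]; [0, 0, 0, 0, 0, -20, 60, -140, 280]; [0, 0, 0, 0, 0, 0, -24, 84, -224]; [0, 0, 0, 0, 0, 0, 0, -28, 112]; [0, 0, 0, 0, 0, 0, 0, 0, -32]] (rows listed top to bottom)

image of 1: 0
image of x: -4
image of x^2: -8x + 4
image of x^3: -12x^2 + 12x - 4
image of x^4: -16x^3 + 24x^2 - 16x + 4
image of x^5: -20x^4 + 40x^3 - 40x^2 + 20x - 4
image of x^6: -24x^5 + 60x^4 - 80x^3 + 60x^2 - 24x + 4
image of x^7: -28x^6 + 84x^5 - 140x^4 + 140x^3 - 84x^2 + 28x - 4
image of x^8: -32x^7 + 112x^6 - 224x^5 + 280x^4 - 224x^3 + 112x^2 - 32x + 4
each image's coordinates form column j of the matrix


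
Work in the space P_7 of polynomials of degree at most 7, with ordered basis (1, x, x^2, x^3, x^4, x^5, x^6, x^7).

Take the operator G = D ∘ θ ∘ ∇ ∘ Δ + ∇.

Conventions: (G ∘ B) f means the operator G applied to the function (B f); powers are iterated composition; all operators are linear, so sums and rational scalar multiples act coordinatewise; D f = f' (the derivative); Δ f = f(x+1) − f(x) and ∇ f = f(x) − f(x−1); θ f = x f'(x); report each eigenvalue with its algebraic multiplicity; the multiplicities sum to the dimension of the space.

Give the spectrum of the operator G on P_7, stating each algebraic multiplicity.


λ = 0 (multiplicity 8)

image of 1: 0
image of x: 1
image of x^2: 2x - 1
image of x^3: 3x^2 - 3x + 7
image of x^4: 4x^3 - 6x^2 + 52x - 1
image of x^5: 5x^4 - 10x^3 + 190x^2 - 5x + 11
image of x^6: 6x^5 - 15x^4 + 500x^3 - 15x^2 + 126x - 1
image of x^7: 7x^6 - 21x^5 + 1085x^4 - 35x^3 + 651x^2 - 7x + 15
the matrix is upper triangular; its diagonal is (0, 0, 0, 0, 0, 0, 0, 0)
for a triangular matrix the eigenvalues are the diagonal entries, with algebraic multiplicity their repetition count


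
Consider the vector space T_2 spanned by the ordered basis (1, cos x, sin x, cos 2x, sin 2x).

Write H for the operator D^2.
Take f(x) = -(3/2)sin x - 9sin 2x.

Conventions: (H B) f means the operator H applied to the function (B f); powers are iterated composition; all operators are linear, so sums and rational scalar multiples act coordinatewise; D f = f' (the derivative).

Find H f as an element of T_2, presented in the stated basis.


the result is g(x) = (3/2)sin x + 36sin 2x

D f = -(3/2)cos x - 18cos 2x
D D f = (3/2)sin x + 36sin 2x


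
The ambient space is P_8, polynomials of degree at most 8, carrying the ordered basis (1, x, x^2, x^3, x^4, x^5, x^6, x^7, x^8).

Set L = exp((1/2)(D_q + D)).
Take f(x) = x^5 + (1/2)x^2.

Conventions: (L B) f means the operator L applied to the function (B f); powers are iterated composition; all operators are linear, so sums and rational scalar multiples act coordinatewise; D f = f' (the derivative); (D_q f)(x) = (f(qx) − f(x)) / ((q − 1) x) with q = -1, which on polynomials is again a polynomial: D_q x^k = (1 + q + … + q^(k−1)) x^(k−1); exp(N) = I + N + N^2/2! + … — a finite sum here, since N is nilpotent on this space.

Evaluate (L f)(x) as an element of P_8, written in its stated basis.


the image equals g(x) = x^5 + 3x^4 + 3x^3 + (5/2)x^2 + x + 7/20

order-1 term: 3x^4 + (1/2)x
order-2 term: 3x^3 + 1/4
order-3 term: 2x^2
order-4 term: (1/2)x
order-5 term: 1/10
the series for exp((1/2)(D_q + D)) f terminates at order 5
exp((1/2)(D_q + D)) f = x^5 + 3x^4 + 3x^3 + (5/2)x^2 + x + 7/20


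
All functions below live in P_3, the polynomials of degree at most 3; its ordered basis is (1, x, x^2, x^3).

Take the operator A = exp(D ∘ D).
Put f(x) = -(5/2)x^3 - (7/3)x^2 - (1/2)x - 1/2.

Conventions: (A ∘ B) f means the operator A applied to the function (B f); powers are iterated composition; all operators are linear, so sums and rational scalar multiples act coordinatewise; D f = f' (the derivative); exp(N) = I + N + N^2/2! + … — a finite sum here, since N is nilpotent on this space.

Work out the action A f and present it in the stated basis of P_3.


order-1 term: -15x - 14/3
the series for exp(D ∘ D) f terminates at order 1
exp(D ∘ D) f = -(5/2)x^3 - (7/3)x^2 - (31/2)x - 31/6

the result is g(x) = -(5/2)x^3 - (7/3)x^2 - (31/2)x - 31/6


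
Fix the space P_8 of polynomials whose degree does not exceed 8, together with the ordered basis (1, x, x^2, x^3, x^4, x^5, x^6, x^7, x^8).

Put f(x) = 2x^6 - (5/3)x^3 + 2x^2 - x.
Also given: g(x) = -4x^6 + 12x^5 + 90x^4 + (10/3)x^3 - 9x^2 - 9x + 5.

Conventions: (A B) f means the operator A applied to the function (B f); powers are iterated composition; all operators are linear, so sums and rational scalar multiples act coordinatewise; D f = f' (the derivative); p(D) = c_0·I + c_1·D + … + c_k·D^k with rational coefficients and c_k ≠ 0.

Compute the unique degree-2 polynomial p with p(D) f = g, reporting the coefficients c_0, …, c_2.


D^0 f = 2x^6 - (5/3)x^3 + 2x^2 - x
D^1 f = 12x^5 - 5x^2 + 4x - 1
D^2 f = 60x^4 - 10x + 4
matching coefficients of g against c_0 f + c_1 Df + … from the top degree down determines the c_i
solution: c_0 = -2, c_1 = 1, c_2 = 3/2

c_0 = -2, c_1 = 1, c_2 = 3/2


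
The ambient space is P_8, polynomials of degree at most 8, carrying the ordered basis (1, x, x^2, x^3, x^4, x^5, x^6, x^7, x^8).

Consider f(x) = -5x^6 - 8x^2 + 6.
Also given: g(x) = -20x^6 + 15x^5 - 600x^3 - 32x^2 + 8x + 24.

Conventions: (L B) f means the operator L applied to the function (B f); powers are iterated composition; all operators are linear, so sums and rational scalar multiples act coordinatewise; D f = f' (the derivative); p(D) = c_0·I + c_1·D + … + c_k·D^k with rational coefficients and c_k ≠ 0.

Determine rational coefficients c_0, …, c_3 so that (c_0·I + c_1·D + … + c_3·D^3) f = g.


D^0 f = -5x^6 - 8x^2 + 6
D^1 f = -30x^5 - 16x
D^2 f = -150x^4 - 16
D^3 f = -600x^3
matching coefficients of g against c_0 f + c_1 Df + … from the top degree down determines the c_i
solution: c_0 = 4, c_1 = -1/2, c_2 = 0, c_3 = 1

p(D) = 4·I − (1/2)·D + D^3, i.e. c_0 = 4, c_1 = -1/2, c_2 = 0, c_3 = 1


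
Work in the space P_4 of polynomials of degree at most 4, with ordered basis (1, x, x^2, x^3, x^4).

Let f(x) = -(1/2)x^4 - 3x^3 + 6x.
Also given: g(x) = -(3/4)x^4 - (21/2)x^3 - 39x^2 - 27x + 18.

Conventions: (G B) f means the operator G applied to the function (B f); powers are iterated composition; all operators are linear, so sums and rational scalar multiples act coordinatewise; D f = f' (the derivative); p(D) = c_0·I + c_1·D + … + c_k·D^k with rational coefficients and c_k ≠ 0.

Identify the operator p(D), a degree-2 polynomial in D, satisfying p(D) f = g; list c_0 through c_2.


D^0 f = -(1/2)x^4 - 3x^3 + 6x
D^1 f = -2x^3 - 9x^2 + 6
D^2 f = -6x^2 - 18x
matching coefficients of g against c_0 f + c_1 Df + … from the top degree down determines the c_i
solution: c_0 = 3/2, c_1 = 3, c_2 = 2

p(D) = (3/2)·I + 3·D + 2·D^2, i.e. c_0 = 3/2, c_1 = 3, c_2 = 2


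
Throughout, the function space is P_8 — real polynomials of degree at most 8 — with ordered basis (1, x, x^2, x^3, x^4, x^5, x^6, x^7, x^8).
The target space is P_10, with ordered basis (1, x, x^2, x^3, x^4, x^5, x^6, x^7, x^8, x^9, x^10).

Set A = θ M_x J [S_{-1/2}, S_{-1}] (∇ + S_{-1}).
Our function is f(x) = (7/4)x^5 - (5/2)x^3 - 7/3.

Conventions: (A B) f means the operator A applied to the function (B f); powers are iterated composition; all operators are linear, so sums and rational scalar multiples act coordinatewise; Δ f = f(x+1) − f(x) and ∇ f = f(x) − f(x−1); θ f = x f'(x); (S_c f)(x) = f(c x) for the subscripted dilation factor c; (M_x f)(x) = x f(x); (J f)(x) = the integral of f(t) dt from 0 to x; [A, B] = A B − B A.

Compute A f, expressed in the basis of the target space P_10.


∇ f = (35/4)x^4 - (35/2)x^3 + 10x^2 - (5/4)x - 3/4
S_{-1} f = -(7/4)x^5 + (5/2)x^3 - 7/3
(∇ + S_{-1}) f = -(7/4)x^5 + (35/4)x^4 - 15x^3 + 10x^2 - (5/4)x - 37/12
S_{-1} (∇ + S_{-1}) f = (7/4)x^5 + (35/4)x^4 + 15x^3 + 10x^2 + (5/4)x - 37/12
S_{-1/2} S_{-1} (∇ + S_{-1}) f = -(7/128)x^5 + (35/64)x^4 - (15/8)x^3 + (5/2)x^2 - (5/8)x - 37/12
S_{-1/2} (∇ + S_{-1}) f = (7/128)x^5 + (35/64)x^4 + (15/8)x^3 + (5/2)x^2 + (5/8)x - 37/12
S_{-1} S_{-1/2} (∇ + S_{-1}) f = -(7/128)x^5 + (35/64)x^4 - (15/8)x^3 + (5/2)x^2 - (5/8)x - 37/12
[S_{-1/2}, S_{-1}] (∇ + S_{-1}) f = 0
J ([S_{-1/2}, S_{-1}] (∇ + S_{-1})) f = 0
M_x J ([S_{-1/2}, S_{-1}] (∇ + S_{-1})) f = 0
θ (M_x J) ([S_{-1/2}, S_{-1}] (∇ + S_{-1})) f = 0

g(x) = 0


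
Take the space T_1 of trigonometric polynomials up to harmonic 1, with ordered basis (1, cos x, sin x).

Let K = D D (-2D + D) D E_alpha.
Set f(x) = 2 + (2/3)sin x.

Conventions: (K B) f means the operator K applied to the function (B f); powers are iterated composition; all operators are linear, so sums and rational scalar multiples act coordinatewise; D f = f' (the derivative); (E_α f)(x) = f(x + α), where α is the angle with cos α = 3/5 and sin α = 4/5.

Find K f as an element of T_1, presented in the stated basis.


the image equals g(x) = -(8/15)cos x - (2/5)sin x

E_alpha f = 2 + (8/15)cos x + (2/5)sin x
D E_alpha f = (2/5)cos x - (8/15)sin x
D (D E_alpha) f = -(8/15)cos x - (2/5)sin x
(-2D) (D E_alpha) f = (16/15)cos x + (4/5)sin x
D (D E_alpha) f = -(8/15)cos x - (2/5)sin x
(-2D + D) (D E_alpha) f = (8/15)cos x + (2/5)sin x
D (-2D + D) (D E_alpha) f = (2/5)cos x - (8/15)sin x
D D (-2D + D) (D E_alpha) f = -(8/15)cos x - (2/5)sin x


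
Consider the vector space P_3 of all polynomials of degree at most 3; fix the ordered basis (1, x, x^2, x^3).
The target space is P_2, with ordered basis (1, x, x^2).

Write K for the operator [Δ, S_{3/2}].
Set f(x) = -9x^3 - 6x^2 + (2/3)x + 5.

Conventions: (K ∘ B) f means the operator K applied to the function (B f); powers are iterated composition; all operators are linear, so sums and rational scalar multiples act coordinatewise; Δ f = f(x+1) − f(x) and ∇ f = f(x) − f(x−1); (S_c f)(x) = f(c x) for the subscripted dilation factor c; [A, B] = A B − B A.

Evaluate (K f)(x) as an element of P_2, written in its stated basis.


the result is g(x) = -(243/8)x^2 - (477/8)x - 685/24

S_{3/2} f = -(243/8)x^3 - (27/2)x^2 + x + 5
Δ S_{3/2} f = -(729/8)x^2 - (945/8)x - 343/8
Δ f = -27x^2 - 39x - 43/3
S_{3/2} Δ f = -(243/4)x^2 - (117/2)x - 43/3
[Δ, S_{3/2}] f = -(243/8)x^2 - (477/8)x - 685/24


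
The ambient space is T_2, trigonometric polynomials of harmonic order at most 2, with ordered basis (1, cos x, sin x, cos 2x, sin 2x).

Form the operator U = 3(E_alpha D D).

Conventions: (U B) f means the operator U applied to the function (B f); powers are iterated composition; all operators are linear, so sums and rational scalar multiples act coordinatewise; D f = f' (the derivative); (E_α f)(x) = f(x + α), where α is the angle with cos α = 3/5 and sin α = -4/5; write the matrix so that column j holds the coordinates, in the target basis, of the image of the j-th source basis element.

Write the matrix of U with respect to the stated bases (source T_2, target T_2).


the matrix is [[0, 0, 0, 0, 0]; [0, -9/5, 12/5, 0, 0]; [0, -12/5, -9/5, 0, 0]; [0, 0, 0, 84/25, 288/25]; [0, 0, 0, -288/25, 84/25]] (rows listed top to bottom)

image of 1: 0
image of cos x: -(9/5)cos x - (12/5)sin x
image of sin x: (12/5)cos x - (9/5)sin x
image of cos 2x: (84/25)cos 2x - (288/25)sin 2x
image of sin 2x: (288/25)cos 2x + (84/25)sin 2x
each image's coordinates form column j of the matrix


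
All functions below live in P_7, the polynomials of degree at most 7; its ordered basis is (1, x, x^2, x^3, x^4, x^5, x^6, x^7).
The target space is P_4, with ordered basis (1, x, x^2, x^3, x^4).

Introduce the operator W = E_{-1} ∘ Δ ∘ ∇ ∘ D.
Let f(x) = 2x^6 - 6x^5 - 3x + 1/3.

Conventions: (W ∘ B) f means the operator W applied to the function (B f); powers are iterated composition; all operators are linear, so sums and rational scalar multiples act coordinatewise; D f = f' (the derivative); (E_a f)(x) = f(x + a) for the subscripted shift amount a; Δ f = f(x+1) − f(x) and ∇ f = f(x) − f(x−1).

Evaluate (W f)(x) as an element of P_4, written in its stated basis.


the image equals g(x) = 240x^3 - 1080x^2 + 1560x - 780

D f = 12x^5 - 30x^4 - 3
∇ D f = 60x^4 - 240x^3 + 300x^2 - 180x + 42
Δ ∇ D f = 240x^3 - 360x^2 + 120x - 60
E_{-1} Δ ∇ D f = 240x^3 - 1080x^2 + 1560x - 780


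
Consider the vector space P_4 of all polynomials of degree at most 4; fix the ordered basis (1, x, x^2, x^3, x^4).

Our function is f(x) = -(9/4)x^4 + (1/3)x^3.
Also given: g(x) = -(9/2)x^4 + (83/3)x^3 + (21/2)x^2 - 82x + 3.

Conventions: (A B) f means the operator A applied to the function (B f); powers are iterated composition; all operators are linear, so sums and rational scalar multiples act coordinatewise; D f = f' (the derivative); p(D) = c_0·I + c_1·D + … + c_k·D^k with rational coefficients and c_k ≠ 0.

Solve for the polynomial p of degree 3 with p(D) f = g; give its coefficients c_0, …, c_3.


c_0 = 2, c_1 = -3, c_2 = -1/2, c_3 = 3/2

D^0 f = -(9/4)x^4 + (1/3)x^3
D^1 f = -9x^3 + x^2
D^2 f = -27x^2 + 2x
D^3 f = -54x + 2
matching coefficients of g against c_0 f + c_1 Df + … from the top degree down determines the c_i
solution: c_0 = 2, c_1 = -3, c_2 = -1/2, c_3 = 3/2


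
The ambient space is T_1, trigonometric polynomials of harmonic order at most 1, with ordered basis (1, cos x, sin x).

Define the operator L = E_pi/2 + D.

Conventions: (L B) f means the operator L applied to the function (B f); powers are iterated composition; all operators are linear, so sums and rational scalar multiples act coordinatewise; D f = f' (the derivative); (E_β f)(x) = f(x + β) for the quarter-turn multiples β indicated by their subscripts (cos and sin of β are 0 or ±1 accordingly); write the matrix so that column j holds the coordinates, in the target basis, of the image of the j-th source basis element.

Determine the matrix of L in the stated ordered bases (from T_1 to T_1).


the matrix is [[1, 0, 0]; [0, 0, 2]; [0, -2, 0]] (rows listed top to bottom)

image of 1: 1
image of cos x: -2sin x
image of sin x: 2cos x
each image's coordinates form column j of the matrix


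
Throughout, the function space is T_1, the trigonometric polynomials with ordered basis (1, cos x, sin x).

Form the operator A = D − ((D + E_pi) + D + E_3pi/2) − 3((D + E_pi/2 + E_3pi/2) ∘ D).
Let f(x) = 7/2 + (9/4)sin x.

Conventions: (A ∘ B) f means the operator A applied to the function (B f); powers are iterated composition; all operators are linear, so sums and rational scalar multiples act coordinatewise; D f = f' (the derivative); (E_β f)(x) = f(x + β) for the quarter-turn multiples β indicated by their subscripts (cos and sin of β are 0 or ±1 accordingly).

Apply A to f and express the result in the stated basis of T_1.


D f = (9/4)cos x
D f = (9/4)cos x
E_pi f = 7/2 - (9/4)sin x
(D + E_pi) f = 7/2 + (9/4)cos x - (9/4)sin x
D f = (9/4)cos x
E_3pi/2 f = 7/2 - (9/4)cos x
((D + E_pi) + D + E_3pi/2) f = 7 + (9/4)cos x - (9/4)sin x
(-((D + E_pi) + D + E_3pi/2)) f = -7 - (9/4)cos x + (9/4)sin x
D f = (9/4)cos x
D D f = -(9/4)sin x
E_pi/2 D f = -(9/4)sin x
E_3pi/2 D f = (9/4)sin x
(D + E_pi/2 + E_3pi/2) D f = -(9/4)sin x
(-3((D + E_pi/2 + E_3pi/2) ∘ D)) f = (27/4)sin x
(D − ((D + E_pi) + D + E_3pi/2) − 3((D + E_pi/2 + E_3pi/2) ∘ D)) f = -7 + 9sin x

the result is g(x) = -7 + 9sin x


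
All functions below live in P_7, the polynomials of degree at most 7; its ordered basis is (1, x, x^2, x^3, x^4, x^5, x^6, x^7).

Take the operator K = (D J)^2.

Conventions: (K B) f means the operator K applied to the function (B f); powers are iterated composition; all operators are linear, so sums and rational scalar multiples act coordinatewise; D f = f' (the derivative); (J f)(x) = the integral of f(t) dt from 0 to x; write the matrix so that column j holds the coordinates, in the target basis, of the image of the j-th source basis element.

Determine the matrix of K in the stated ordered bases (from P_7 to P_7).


image of 1: 1
image of x: x
image of x^2: x^2
image of x^3: x^3
image of x^4: x^4
image of x^5: x^5
image of x^6: x^6
image of x^7: x^7
each image's coordinates form column j of the matrix

the matrix is [[1, 0, 0, 0, 0, 0, 0, 0]; [0, 1, 0, 0, 0, 0, 0, 0]; [0, 0, 1, 0, 0, 0, 0, 0]; [0, 0, 0, 1, 0, 0, 0, 0]; [0, 0, 0, 0, 1, 0, 0, 0]; [0, 0, 0, 0, 0, 1, 0, 0]; [0, 0, 0, 0, 0, 0, 1, 0]; [0, 0, 0, 0, 0, 0, 0, 1]] (rows listed top to bottom)


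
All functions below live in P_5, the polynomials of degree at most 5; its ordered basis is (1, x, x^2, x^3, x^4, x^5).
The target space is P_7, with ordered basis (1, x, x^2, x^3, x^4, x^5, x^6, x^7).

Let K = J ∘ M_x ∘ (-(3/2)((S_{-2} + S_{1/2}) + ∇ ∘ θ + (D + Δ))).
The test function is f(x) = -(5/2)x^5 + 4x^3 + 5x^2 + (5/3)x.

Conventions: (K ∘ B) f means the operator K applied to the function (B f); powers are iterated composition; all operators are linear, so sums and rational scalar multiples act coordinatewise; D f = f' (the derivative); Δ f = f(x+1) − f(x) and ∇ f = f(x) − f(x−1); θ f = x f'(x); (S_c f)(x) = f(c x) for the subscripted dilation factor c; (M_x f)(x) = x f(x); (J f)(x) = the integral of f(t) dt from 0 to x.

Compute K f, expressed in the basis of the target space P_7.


S_{-2} f = 80x^5 - 32x^3 + 20x^2 - (10/3)x
S_{1/2} f = -(5/64)x^5 + (1/2)x^3 + (5/4)x^2 + (5/6)x
(S_{-2} + S_{1/2}) f = (5115/64)x^5 - (63/2)x^3 + (85/4)x^2 - (5/2)x
θ f = -(25/2)x^5 + 12x^3 + 10x^2 + (5/3)x
∇ θ f = -(125/2)x^4 + 125x^3 - 89x^2 + (93/2)x - 53/6
D f = -(25/2)x^4 + 12x^2 + 10x + 5/3
Δ f = -(25/2)x^4 - 25x^3 - 13x^2 + (19/2)x + 49/6
(D + Δ) f = -25x^4 - 25x^3 - x^2 + (39/2)x + 59/6
((S_{-2} + S_{1/2}) + ∇ ∘ θ + (D + Δ)) f = (5115/64)x^5 - (175/2)x^4 + (137/2)x^3 - (275/4)x^2 + (127/2)x + 1
(-(3/2)((S_{-2} + S_{1/2}) + ∇ ∘ θ + (D + Δ))) f = -(15345/128)x^5 + (525/4)x^4 - (411/4)x^3 + (825/8)x^2 - (381/4)x - 3/2
M_x (-(3/2)((S_{-2} + S_{1/2}) + ∇ ∘ θ + (D + Δ))) f = -(15345/128)x^6 + (525/4)x^5 - (411/4)x^4 + (825/8)x^3 - (381/4)x^2 - (3/2)x
J M_x (-(3/2)((S_{-2} + S_{1/2}) + ∇ ∘ θ + (D + Δ))) f = -(15345/896)x^7 + (175/8)x^6 - (411/20)x^5 + (825/32)x^4 - (127/4)x^3 - (3/4)x^2

the image equals g(x) = -(15345/896)x^7 + (175/8)x^6 - (411/20)x^5 + (825/32)x^4 - (127/4)x^3 - (3/4)x^2


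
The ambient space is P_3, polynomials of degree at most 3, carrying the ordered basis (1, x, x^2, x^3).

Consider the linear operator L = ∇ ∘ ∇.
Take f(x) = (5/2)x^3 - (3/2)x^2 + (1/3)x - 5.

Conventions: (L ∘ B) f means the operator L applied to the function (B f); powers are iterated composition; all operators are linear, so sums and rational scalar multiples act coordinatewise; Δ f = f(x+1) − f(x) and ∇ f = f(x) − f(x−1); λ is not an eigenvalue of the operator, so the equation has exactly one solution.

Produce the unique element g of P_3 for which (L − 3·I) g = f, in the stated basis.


the image equals g(x) = -(5/6)x^3 + (1/2)x^2 - (16/9)x + 11/3

write g with unknown coordinates in the stated basis and equate coefficients in (L − 3·I) g = f
solving from the highest basis element down gives g = -(5/6)x^3 + (1/2)x^2 - (16/9)x + 11/3
check: L g = -5x + 6
so L g − 3·g = (5/2)x^3 - (3/2)x^2 + (1/3)x - 5 = f ✓


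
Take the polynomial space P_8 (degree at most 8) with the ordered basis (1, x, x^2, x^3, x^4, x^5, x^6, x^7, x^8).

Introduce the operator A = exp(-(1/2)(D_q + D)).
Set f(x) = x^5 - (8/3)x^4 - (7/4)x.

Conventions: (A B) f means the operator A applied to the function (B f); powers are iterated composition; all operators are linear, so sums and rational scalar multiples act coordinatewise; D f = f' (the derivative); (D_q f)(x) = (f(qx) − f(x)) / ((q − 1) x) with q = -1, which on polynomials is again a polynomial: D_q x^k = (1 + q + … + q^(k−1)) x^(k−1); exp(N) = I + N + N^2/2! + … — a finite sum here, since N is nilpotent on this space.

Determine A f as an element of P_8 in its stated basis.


the result is g(x) = x^5 - (17/3)x^4 + (25/3)x^3 - (22/3)x^2 + (19/36)x + 217/180

order-1 term: -3x^4 + (16/3)x^3 + 7/4
order-2 term: 3x^3 - (16/3)x^2
order-3 term: -2x^2 + (16/9)x
order-4 term: (1/2)x - 4/9
order-5 term: -1/10
the series for exp(-(1/2)(D_q + D)) f terminates at order 5
exp(-(1/2)(D_q + D)) f = x^5 - (17/3)x^4 + (25/3)x^3 - (22/3)x^2 + (19/36)x + 217/180


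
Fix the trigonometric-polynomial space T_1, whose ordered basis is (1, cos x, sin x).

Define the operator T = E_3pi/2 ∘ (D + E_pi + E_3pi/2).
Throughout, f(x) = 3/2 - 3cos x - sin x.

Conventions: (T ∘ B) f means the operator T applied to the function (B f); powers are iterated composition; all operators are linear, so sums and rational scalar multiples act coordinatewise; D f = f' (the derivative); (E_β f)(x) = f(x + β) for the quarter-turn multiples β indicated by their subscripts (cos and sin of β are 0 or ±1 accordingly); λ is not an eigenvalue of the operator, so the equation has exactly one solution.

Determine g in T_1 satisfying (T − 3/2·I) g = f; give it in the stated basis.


the result is g(x) = 3 + (22/13)cos x - (6/13)sin x

write g with unknown coordinates in the stated basis and equate coefficients in (T − 3/2·I) g = f
solving from the highest basis element down gives g = 3 + (22/13)cos x - (6/13)sin x
check: T g = 6 - (6/13)cos x - (22/13)sin x
so T g − 3/2·g = 3/2 - 3cos x - sin x = f ✓


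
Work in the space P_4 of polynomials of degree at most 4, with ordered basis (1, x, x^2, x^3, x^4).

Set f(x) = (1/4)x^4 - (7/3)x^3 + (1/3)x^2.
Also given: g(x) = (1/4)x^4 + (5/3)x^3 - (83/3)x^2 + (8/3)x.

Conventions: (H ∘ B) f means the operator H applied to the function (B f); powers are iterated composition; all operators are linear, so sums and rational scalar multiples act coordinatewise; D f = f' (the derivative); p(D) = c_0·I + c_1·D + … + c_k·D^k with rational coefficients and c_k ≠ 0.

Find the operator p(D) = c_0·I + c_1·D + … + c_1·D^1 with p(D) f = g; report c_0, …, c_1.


D^0 f = (1/4)x^4 - (7/3)x^3 + (1/3)x^2
D^1 f = x^3 - 7x^2 + (2/3)x
matching coefficients of g against c_0 f + c_1 Df + … from the top degree down determines the c_i
solution: c_0 = 1, c_1 = 4

p(D) = I + 4·D, i.e. c_0 = 1, c_1 = 4


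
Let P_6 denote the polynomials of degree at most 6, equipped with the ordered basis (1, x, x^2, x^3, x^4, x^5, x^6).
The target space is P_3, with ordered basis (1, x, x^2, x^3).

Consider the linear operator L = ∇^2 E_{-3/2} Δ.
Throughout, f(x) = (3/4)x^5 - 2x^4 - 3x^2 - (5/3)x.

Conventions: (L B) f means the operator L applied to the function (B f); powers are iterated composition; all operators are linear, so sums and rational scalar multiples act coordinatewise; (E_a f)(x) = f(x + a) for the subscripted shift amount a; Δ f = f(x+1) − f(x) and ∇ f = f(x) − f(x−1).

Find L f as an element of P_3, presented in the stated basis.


Δ f = (15/4)x^4 - (1/2)x^3 - (9/2)x^2 - (41/4)x - 71/12
E_{-3/2} Δ f = (15/4)x^4 - 23x^3 + (387/8)x^2 - (203/4)x + 3841/192
∇ (E_{-3/2} Δ) f = 15x^3 - (183/2)x^2 + (723/4)x - 1007/8
∇ ∇ (E_{-3/2} Δ) f = 45x^2 - 228x + 1149/4

the image equals g(x) = 45x^2 - 228x + 1149/4


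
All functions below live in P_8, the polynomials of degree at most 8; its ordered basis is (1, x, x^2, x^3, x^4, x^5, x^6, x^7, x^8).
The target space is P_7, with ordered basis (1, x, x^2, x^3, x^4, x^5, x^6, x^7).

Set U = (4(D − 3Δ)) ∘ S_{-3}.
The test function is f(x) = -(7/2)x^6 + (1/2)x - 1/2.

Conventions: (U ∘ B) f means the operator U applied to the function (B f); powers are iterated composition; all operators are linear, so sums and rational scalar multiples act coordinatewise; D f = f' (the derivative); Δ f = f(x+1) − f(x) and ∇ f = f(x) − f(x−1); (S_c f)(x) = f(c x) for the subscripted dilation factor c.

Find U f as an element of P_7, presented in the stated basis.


the result is g(x) = 122472x^5 + 459270x^4 + 612360x^3 + 459270x^2 + 183708x + 30630

S_{-3} f = -(5103/2)x^6 - (3/2)x - 1/2
D S_{-3} f = -15309x^5 - 3/2
Δ S_{-3} f = -15309x^5 - (76545/2)x^4 - 51030x^3 - (76545/2)x^2 - 15309x - 2553
(-3Δ) S_{-3} f = 45927x^5 + (229635/2)x^4 + 153090x^3 + (229635/2)x^2 + 45927x + 7659
(D − 3Δ) S_{-3} f = 30618x^5 + (229635/2)x^4 + 153090x^3 + (229635/2)x^2 + 45927x + 15315/2
(4(D − 3Δ)) S_{-3} f = 122472x^5 + 459270x^4 + 612360x^3 + 459270x^2 + 183708x + 30630


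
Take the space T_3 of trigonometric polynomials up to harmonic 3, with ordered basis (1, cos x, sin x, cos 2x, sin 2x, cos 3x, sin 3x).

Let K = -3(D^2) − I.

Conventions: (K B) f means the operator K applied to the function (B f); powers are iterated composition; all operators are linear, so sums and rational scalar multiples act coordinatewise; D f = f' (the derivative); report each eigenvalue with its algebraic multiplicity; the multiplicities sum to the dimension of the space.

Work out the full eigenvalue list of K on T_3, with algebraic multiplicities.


λ = -1 (multiplicity 1), λ = 2 (multiplicity 2), λ = 11 (multiplicity 2), λ = 26 (multiplicity 2)

image of 1: -1
image of cos x: 2cos x
image of sin x: 2sin x
image of cos 2x: 11cos 2x
image of sin 2x: 11sin 2x
image of cos 3x: 26cos 3x
image of sin 3x: 26sin 3x
the matrix is diagonal; its diagonal is (-1, 2, 2, 11, 11, 26, 26)
for a triangular matrix the eigenvalues are the diagonal entries, with algebraic multiplicity their repetition count


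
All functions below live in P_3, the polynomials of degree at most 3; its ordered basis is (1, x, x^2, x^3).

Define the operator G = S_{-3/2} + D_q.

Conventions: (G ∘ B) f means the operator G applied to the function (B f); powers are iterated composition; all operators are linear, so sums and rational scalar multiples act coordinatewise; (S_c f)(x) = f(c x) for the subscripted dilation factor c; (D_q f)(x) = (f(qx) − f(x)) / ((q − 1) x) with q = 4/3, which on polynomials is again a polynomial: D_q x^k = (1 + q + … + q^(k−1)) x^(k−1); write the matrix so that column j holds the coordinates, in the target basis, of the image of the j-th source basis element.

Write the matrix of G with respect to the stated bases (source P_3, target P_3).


the matrix is [[1, 1, 0, 0]; [0, -3/2, 7/3, 0]; [0, 0, 9/4, 37/9]; [0, 0, 0, -27/8]] (rows listed top to bottom)

image of 1: 1
image of x: -(3/2)x + 1
image of x^2: (9/4)x^2 + (7/3)x
image of x^3: -(27/8)x^3 + (37/9)x^2
each image's coordinates form column j of the matrix


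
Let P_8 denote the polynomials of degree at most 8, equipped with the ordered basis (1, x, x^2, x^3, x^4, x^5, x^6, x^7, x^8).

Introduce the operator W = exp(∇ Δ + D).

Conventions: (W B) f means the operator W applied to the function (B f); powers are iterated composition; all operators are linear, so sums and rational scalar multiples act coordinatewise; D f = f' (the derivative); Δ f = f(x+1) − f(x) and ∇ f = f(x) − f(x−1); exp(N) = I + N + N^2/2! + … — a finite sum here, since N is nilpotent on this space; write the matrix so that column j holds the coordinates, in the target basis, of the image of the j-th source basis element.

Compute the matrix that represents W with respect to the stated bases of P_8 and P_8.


the matrix is [[1, 1, 3, 7, 27, 91, 423, 1807, 9747]; [0, 1, 2, 9, 28, 135, 546, 2961, 14456]; [0, 0, 1, 3, 18, 70, 405, 1911, 11844]; [0, 0, 0, 1, 4, 30, 140, 945, 5096]; [0, 0, 0, 0, 1, 5, 45, 245, 1890]; [0, 0, 0, 0, 0, 1, 6, 63, 392]; [0, 0, 0, 0, 0, 0, 1, 7, 84]; [0, 0, 0, 0, 0, 0, 0, 1, 8]; [0, 0, 0, 0, 0, 0, 0, 0, 1]] (rows listed top to bottom)

image of 1: 1
image of x: x + 1
image of x^2: x^2 + 2x + 3
image of x^3: x^3 + 3x^2 + 9x + 7
image of x^4: x^4 + 4x^3 + 18x^2 + 28x + 27
image of x^5: x^5 + 5x^4 + 30x^3 + 70x^2 + 135x + 91
image of x^6: x^6 + 6x^5 + 45x^4 + 140x^3 + 405x^2 + 546x + 423
image of x^7: x^7 + 7x^6 + 63x^5 + 245x^4 + 945x^3 + 1911x^2 + 2961x + 1807
image of x^8: x^8 + 8x^7 + 84x^6 + 392x^5 + 1890x^4 + 5096x^3 + 11844x^2 + 14456x + 9747
each image's coordinates form column j of the matrix


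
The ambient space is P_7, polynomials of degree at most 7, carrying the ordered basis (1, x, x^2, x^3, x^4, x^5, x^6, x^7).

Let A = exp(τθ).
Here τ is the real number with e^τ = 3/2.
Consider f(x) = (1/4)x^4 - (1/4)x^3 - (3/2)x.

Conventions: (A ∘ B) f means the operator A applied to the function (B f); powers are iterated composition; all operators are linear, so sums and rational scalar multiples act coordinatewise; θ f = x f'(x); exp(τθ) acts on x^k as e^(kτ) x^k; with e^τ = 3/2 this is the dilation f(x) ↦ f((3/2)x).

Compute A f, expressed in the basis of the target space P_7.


exp(τθ) x^k = e^(kτ) x^k; with e^τ = 3/2 this sends x^k to (3/2)^k x^k
x ↦ 3/2 x
x^3 ↦ 27/8 x^3
x^4 ↦ 81/16 x^4
applying this coordinatewise to f: exp(τθ) f = (81/64)x^4 - (27/32)x^3 - (9/4)x

g(x) = (81/64)x^4 - (27/32)x^3 - (9/4)x


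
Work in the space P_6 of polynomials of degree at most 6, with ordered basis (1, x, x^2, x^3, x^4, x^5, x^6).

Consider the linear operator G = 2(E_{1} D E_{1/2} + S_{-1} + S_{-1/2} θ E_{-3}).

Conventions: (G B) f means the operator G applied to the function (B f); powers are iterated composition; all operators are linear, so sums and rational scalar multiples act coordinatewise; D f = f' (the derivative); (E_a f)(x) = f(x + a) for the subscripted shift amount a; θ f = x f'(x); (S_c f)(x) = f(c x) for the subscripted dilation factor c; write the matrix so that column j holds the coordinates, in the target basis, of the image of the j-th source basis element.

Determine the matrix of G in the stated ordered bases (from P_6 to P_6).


the matrix is [[2, 2, 6, 27/2, 27, 405/8, 729/8]; [0, -3, 10, -9, 162, -270, 7047/4]; [0, 0, 3, -3, 90, -135, 1620]; [0, 0, 0, -11/4, 17, -15/2, 675]; [0, 0, 0, 0, 5/2, 5/2, 315/2]; [0, 0, 0, 0, 0, -37/16, 141/8]; [0, 0, 0, 0, 0, 0, 35/16]] (rows listed top to bottom)

image of 1: 2
image of x: -3x + 2
image of x^2: 3x^2 + 10x + 6
image of x^3: -(11/4)x^3 - 3x^2 - 9x + 27/2
image of x^4: (5/2)x^4 + 17x^3 + 90x^2 + 162x + 27
image of x^5: -(37/16)x^5 + (5/2)x^4 - (15/2)x^3 - 135x^2 - 270x + 405/8
image of x^6: (35/16)x^6 + (141/8)x^5 + (315/2)x^4 + 675x^3 + 1620x^2 + (7047/4)x + 729/8
each image's coordinates form column j of the matrix


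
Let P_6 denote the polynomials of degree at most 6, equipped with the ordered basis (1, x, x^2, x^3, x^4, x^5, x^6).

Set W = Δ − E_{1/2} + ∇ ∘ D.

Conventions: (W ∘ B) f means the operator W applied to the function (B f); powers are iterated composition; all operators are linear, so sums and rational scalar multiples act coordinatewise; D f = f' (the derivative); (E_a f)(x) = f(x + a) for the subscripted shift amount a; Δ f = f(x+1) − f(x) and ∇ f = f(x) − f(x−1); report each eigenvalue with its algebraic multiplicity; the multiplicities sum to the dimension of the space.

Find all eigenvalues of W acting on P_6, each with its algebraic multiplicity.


image of 1: -1
image of x: -x + 1/2
image of x^2: -x^2 + x + 11/4
image of x^3: -x^3 + (3/2)x^2 + (33/4)x - 17/8
image of x^4: -x^4 + 2x^3 + (33/2)x^2 - (17/2)x + 79/16
image of x^5: -x^5 + (5/2)x^4 + (55/2)x^3 - (85/4)x^2 + (395/16)x - 129/32
image of x^6: -x^6 + 3x^5 + (165/4)x^4 - (85/2)x^3 + (1185/16)x^2 - (387/16)x + 447/64
the matrix is upper triangular; its diagonal is (-1, -1, -1, -1, -1, -1, -1)
for a triangular matrix the eigenvalues are the diagonal entries, with algebraic multiplicity their repetition count

λ = -1 (multiplicity 7)


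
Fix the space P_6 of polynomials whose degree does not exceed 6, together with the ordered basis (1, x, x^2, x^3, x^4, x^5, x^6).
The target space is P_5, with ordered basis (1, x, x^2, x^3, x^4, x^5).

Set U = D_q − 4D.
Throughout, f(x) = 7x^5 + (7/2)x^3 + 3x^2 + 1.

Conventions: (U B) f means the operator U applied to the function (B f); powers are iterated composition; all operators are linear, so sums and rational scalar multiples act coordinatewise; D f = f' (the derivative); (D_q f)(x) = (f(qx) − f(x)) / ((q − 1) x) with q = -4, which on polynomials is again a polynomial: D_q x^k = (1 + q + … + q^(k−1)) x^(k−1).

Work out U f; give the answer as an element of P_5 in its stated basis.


g(x) = 1295x^4 + (7/2)x^2 - 33x

D_q f = 1435x^4 + (91/2)x^2 - 9x
D f = 35x^4 + (21/2)x^2 + 6x
(-4D) f = -140x^4 - 42x^2 - 24x
(D_q − 4D) f = 1295x^4 + (7/2)x^2 - 33x
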